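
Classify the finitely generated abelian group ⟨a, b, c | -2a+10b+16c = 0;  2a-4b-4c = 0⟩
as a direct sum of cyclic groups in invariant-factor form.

Answer: M ≅ ℤ^1 ⊕ ℤ/2 ⊕ ℤ/6

Derivation:
rank_ℚ(R)=2; free=3−2=1
SNF(R) diag = [2, 6] → torsion [2, 6]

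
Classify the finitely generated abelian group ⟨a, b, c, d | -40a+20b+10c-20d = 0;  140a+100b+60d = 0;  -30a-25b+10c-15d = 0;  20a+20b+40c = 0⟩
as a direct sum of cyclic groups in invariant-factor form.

Answer: M ≅ ℤ/5 ⊕ ℤ/10 ⊕ ℤ/20 ⊕ ℤ/20

Derivation:
rank_ℚ(R)=4; free=4−4=0
SNF(R) diag = [5, 10, 20, 20] → torsion [5, 10, 20, 20]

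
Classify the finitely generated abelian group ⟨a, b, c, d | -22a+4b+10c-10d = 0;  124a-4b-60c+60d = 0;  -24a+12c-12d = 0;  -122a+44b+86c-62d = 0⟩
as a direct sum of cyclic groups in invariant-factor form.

rank_ℚ(R)=4; free=4−4=0
SNF(R) diag = [2, 4, 12, 24] → torsion [2, 4, 12, 24]

Answer: M ≅ ℤ/2 ⊕ ℤ/4 ⊕ ℤ/12 ⊕ ℤ/24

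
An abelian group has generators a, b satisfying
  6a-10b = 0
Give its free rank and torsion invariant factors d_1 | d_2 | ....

rank_ℚ(R)=1; free=2−1=1
SNF(R) diag = [2] → torsion [2]

Answer: M ≅ ℤ^1 ⊕ ℤ/2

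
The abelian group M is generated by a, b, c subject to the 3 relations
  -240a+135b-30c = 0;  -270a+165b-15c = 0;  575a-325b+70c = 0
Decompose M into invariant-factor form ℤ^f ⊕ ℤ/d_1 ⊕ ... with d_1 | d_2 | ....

rank_ℚ(R)=3; free=3−3=0
SNF(R) diag = [5, 15, 15] → torsion [5, 15, 15]

Answer: M ≅ ℤ/5 ⊕ ℤ/15 ⊕ ℤ/15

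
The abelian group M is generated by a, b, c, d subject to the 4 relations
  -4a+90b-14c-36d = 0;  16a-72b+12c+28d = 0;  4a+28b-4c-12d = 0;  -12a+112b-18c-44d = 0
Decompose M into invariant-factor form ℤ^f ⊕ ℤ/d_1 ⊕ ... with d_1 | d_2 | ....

rank_ℚ(R)=4; free=4−4=0
SNF(R) diag = [2, 2, 4, 4] → torsion [2, 2, 4, 4]

Answer: M ≅ ℤ/2 ⊕ ℤ/2 ⊕ ℤ/4 ⊕ ℤ/4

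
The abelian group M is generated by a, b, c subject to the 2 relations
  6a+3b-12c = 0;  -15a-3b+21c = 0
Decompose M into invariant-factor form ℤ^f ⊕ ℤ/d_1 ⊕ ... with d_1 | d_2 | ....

Answer: M ≅ ℤ^1 ⊕ ℤ/3 ⊕ ℤ/9

Derivation:
rank_ℚ(R)=2; free=3−2=1
SNF(R) diag = [3, 9] → torsion [3, 9]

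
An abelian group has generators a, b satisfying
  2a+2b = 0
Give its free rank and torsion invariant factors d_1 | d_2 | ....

Answer: M ≅ ℤ^1 ⊕ ℤ/2

Derivation:
rank_ℚ(R)=1; free=2−1=1
SNF(R) diag = [2] → torsion [2]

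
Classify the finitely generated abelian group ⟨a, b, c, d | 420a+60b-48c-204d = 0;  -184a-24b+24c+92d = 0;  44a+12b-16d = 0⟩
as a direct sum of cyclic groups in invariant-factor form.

Answer: M ≅ ℤ^1 ⊕ ℤ/4 ⊕ ℤ/12 ⊕ ℤ/24

Derivation:
rank_ℚ(R)=3; free=4−3=1
SNF(R) diag = [4, 12, 24] → torsion [4, 12, 24]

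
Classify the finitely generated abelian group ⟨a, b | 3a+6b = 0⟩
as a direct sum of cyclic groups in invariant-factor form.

rank_ℚ(R)=1; free=2−1=1
SNF(R) diag = [3] → torsion [3]

Answer: M ≅ ℤ^1 ⊕ ℤ/3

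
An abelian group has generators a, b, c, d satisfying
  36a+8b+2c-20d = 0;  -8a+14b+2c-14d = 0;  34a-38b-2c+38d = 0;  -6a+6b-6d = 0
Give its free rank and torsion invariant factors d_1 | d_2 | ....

rank_ℚ(R)=4; free=4−4=0
SNF(R) diag = [2, 2, 6, 12] → torsion [2, 2, 6, 12]

Answer: M ≅ ℤ/2 ⊕ ℤ/2 ⊕ ℤ/6 ⊕ ℤ/12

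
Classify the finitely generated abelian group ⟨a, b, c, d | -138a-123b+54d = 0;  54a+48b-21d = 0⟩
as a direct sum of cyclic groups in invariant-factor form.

Answer: M ≅ ℤ^2 ⊕ ℤ/3 ⊕ ℤ/3

Derivation:
rank_ℚ(R)=2; free=4−2=2
SNF(R) diag = [3, 3] → torsion [3, 3]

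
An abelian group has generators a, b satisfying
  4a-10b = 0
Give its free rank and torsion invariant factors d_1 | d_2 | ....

Answer: M ≅ ℤ^1 ⊕ ℤ/2

Derivation:
rank_ℚ(R)=1; free=2−1=1
SNF(R) diag = [2] → torsion [2]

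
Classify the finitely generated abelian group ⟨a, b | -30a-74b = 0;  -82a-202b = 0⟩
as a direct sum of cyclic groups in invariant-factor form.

Answer: M ≅ ℤ/2 ⊕ ℤ/4

Derivation:
rank_ℚ(R)=2; free=2−2=0
SNF(R) diag = [2, 4] → torsion [2, 4]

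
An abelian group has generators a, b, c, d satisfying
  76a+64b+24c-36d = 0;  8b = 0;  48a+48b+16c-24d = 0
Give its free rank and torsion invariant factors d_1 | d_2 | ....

rank_ℚ(R)=3; free=4−3=1
SNF(R) diag = [4, 8, 8] → torsion [4, 8, 8]

Answer: M ≅ ℤ^1 ⊕ ℤ/4 ⊕ ℤ/8 ⊕ ℤ/8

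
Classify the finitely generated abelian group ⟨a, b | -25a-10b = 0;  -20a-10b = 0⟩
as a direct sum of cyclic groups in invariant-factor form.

Answer: M ≅ ℤ/5 ⊕ ℤ/10

Derivation:
rank_ℚ(R)=2; free=2−2=0
SNF(R) diag = [5, 10] → torsion [5, 10]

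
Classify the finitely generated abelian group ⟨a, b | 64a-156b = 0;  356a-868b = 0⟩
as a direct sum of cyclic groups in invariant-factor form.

rank_ℚ(R)=2; free=2−2=0
SNF(R) diag = [4, 4] → torsion [4, 4]

Answer: M ≅ ℤ/4 ⊕ ℤ/4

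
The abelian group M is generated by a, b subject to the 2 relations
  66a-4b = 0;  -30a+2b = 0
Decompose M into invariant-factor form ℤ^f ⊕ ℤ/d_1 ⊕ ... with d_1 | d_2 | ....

rank_ℚ(R)=2; free=2−2=0
SNF(R) diag = [2, 6] → torsion [2, 6]

Answer: M ≅ ℤ/2 ⊕ ℤ/6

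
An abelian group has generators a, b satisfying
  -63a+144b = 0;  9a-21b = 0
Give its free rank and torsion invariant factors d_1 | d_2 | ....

Answer: M ≅ ℤ/3 ⊕ ℤ/9

Derivation:
rank_ℚ(R)=2; free=2−2=0
SNF(R) diag = [3, 9] → torsion [3, 9]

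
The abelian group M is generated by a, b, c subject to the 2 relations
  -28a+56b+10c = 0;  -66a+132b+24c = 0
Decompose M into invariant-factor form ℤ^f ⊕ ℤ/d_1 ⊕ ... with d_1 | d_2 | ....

rank_ℚ(R)=2; free=3−2=1
SNF(R) diag = [2, 6] → torsion [2, 6]

Answer: M ≅ ℤ^1 ⊕ ℤ/2 ⊕ ℤ/6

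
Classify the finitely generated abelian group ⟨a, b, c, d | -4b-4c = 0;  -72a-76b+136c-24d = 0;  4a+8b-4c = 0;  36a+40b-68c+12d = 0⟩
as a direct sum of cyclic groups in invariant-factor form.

rank_ℚ(R)=4; free=4−4=0
SNF(R) diag = [4, 4, 4, 12] → torsion [4, 4, 4, 12]

Answer: M ≅ ℤ/4 ⊕ ℤ/4 ⊕ ℤ/4 ⊕ ℤ/12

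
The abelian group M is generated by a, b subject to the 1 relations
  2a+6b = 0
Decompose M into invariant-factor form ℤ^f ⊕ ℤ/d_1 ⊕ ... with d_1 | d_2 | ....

Answer: M ≅ ℤ^1 ⊕ ℤ/2

Derivation:
rank_ℚ(R)=1; free=2−1=1
SNF(R) diag = [2] → torsion [2]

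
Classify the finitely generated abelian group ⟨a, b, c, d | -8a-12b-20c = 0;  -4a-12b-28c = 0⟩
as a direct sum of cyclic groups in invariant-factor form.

rank_ℚ(R)=2; free=4−2=2
SNF(R) diag = [4, 12] → torsion [4, 12]

Answer: M ≅ ℤ^2 ⊕ ℤ/4 ⊕ ℤ/12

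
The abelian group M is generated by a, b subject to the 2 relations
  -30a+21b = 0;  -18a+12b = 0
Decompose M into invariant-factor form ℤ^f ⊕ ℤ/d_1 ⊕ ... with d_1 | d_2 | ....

rank_ℚ(R)=2; free=2−2=0
SNF(R) diag = [3, 6] → torsion [3, 6]

Answer: M ≅ ℤ/3 ⊕ ℤ/6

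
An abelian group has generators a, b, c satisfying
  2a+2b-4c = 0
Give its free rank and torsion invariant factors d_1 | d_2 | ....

Answer: M ≅ ℤ^2 ⊕ ℤ/2

Derivation:
rank_ℚ(R)=1; free=3−1=2
SNF(R) diag = [2] → torsion [2]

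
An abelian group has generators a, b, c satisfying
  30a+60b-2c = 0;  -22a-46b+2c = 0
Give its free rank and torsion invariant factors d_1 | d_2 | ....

rank_ℚ(R)=2; free=3−2=1
SNF(R) diag = [2, 2] → torsion [2, 2]

Answer: M ≅ ℤ^1 ⊕ ℤ/2 ⊕ ℤ/2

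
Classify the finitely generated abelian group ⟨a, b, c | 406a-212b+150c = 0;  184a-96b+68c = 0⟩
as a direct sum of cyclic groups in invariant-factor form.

rank_ℚ(R)=2; free=3−2=1
SNF(R) diag = [2, 4] → torsion [2, 4]

Answer: M ≅ ℤ^1 ⊕ ℤ/2 ⊕ ℤ/4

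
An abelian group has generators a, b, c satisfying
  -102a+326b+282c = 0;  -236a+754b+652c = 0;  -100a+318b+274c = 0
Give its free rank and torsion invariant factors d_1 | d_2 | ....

rank_ℚ(R)=3; free=3−3=0
SNF(R) diag = [2, 2, 2] → torsion [2, 2, 2]

Answer: M ≅ ℤ/2 ⊕ ℤ/2 ⊕ ℤ/2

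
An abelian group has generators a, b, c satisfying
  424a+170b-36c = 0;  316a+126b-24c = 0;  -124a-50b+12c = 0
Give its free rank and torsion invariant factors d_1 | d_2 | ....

Answer: M ≅ ℤ/2 ⊕ ℤ/4 ⊕ ℤ/12

Derivation:
rank_ℚ(R)=3; free=3−3=0
SNF(R) diag = [2, 4, 12] → torsion [2, 4, 12]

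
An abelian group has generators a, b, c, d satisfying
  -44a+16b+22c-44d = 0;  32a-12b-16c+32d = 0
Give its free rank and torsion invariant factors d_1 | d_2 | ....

rank_ℚ(R)=2; free=4−2=2
SNF(R) diag = [2, 4] → torsion [2, 4]

Answer: M ≅ ℤ^2 ⊕ ℤ/2 ⊕ ℤ/4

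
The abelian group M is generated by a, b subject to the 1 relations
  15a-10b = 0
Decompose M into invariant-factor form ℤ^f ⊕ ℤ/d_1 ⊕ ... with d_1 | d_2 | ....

rank_ℚ(R)=1; free=2−1=1
SNF(R) diag = [5] → torsion [5]

Answer: M ≅ ℤ^1 ⊕ ℤ/5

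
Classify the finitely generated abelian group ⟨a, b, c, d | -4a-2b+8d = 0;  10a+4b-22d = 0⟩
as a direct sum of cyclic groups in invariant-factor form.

Answer: M ≅ ℤ^2 ⊕ ℤ/2 ⊕ ℤ/2

Derivation:
rank_ℚ(R)=2; free=4−2=2
SNF(R) diag = [2, 2] → torsion [2, 2]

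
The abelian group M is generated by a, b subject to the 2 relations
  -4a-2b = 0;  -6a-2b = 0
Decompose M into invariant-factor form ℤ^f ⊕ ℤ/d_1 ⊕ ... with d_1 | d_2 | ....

Answer: M ≅ ℤ/2 ⊕ ℤ/2

Derivation:
rank_ℚ(R)=2; free=2−2=0
SNF(R) diag = [2, 2] → torsion [2, 2]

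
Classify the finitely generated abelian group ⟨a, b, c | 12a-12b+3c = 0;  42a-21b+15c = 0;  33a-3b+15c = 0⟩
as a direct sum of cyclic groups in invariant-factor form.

rank_ℚ(R)=3; free=3−3=0
SNF(R) diag = [3, 3, 9] → torsion [3, 3, 9]

Answer: M ≅ ℤ/3 ⊕ ℤ/3 ⊕ ℤ/9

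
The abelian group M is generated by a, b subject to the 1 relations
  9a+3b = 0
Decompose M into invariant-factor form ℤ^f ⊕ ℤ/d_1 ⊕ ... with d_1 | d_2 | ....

rank_ℚ(R)=1; free=2−1=1
SNF(R) diag = [3] → torsion [3]

Answer: M ≅ ℤ^1 ⊕ ℤ/3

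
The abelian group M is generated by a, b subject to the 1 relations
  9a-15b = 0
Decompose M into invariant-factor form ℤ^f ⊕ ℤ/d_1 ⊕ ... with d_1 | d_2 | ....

Answer: M ≅ ℤ^1 ⊕ ℤ/3

Derivation:
rank_ℚ(R)=1; free=2−1=1
SNF(R) diag = [3] → torsion [3]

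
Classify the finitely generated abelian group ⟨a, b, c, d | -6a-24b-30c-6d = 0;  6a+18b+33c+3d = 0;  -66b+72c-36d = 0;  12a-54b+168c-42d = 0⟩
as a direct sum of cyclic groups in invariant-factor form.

rank_ℚ(R)=4; free=4−4=0
SNF(R) diag = [3, 6, 6, 18] → torsion [3, 6, 6, 18]

Answer: M ≅ ℤ/3 ⊕ ℤ/6 ⊕ ℤ/6 ⊕ ℤ/18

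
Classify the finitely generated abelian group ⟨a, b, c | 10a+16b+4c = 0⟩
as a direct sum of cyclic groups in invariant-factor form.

Answer: M ≅ ℤ^2 ⊕ ℤ/2

Derivation:
rank_ℚ(R)=1; free=3−1=2
SNF(R) diag = [2] → torsion [2]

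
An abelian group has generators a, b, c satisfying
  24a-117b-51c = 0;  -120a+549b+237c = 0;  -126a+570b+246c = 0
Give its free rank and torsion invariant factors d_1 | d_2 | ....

Answer: M ≅ ℤ/3 ⊕ ℤ/6 ⊕ ℤ/18

Derivation:
rank_ℚ(R)=3; free=3−3=0
SNF(R) diag = [3, 6, 18] → torsion [3, 6, 18]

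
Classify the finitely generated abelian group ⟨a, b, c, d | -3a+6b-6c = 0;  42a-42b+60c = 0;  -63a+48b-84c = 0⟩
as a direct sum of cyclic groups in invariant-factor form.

rank_ℚ(R)=3; free=4−3=1
SNF(R) diag = [3, 6, 18] → torsion [3, 6, 18]

Answer: M ≅ ℤ^1 ⊕ ℤ/3 ⊕ ℤ/6 ⊕ ℤ/18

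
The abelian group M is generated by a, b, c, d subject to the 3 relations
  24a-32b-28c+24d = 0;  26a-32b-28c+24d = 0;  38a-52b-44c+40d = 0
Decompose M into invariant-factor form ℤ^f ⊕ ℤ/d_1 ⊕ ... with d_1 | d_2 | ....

rank_ℚ(R)=3; free=4−3=1
SNF(R) diag = [2, 4, 4] → torsion [2, 4, 4]

Answer: M ≅ ℤ^1 ⊕ ℤ/2 ⊕ ℤ/4 ⊕ ℤ/4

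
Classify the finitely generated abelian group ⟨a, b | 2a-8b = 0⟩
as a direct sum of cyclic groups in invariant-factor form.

Answer: M ≅ ℤ^1 ⊕ ℤ/2

Derivation:
rank_ℚ(R)=1; free=2−1=1
SNF(R) diag = [2] → torsion [2]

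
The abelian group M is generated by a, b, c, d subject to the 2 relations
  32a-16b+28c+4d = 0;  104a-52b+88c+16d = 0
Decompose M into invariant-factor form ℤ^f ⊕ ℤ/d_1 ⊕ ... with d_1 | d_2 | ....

rank_ℚ(R)=2; free=4−2=2
SNF(R) diag = [4, 12] → torsion [4, 12]

Answer: M ≅ ℤ^2 ⊕ ℤ/4 ⊕ ℤ/12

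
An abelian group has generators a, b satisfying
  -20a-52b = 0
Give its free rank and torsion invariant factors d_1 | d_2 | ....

Answer: M ≅ ℤ^1 ⊕ ℤ/4

Derivation:
rank_ℚ(R)=1; free=2−1=1
SNF(R) diag = [4] → torsion [4]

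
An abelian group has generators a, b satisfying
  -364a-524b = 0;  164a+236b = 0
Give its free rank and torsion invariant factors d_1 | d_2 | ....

Answer: M ≅ ℤ/4 ⊕ ℤ/8

Derivation:
rank_ℚ(R)=2; free=2−2=0
SNF(R) diag = [4, 8] → torsion [4, 8]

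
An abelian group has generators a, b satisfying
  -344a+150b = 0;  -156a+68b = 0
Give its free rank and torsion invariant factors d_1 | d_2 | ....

rank_ℚ(R)=2; free=2−2=0
SNF(R) diag = [2, 4] → torsion [2, 4]

Answer: M ≅ ℤ/2 ⊕ ℤ/4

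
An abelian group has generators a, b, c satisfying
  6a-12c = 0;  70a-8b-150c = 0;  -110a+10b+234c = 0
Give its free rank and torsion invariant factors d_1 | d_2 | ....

Answer: M ≅ ℤ/2 ⊕ ℤ/6 ⊕ ℤ/6

Derivation:
rank_ℚ(R)=3; free=3−3=0
SNF(R) diag = [2, 6, 6] → torsion [2, 6, 6]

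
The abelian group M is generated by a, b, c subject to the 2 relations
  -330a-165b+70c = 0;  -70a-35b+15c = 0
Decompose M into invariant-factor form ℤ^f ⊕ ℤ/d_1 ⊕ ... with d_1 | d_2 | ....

Answer: M ≅ ℤ^1 ⊕ ℤ/5 ⊕ ℤ/5

Derivation:
rank_ℚ(R)=2; free=3−2=1
SNF(R) diag = [5, 5] → torsion [5, 5]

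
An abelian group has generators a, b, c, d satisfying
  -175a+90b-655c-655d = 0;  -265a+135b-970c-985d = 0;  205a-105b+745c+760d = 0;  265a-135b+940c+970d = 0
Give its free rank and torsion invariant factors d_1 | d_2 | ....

Answer: M ≅ ℤ/5 ⊕ ℤ/15 ⊕ ℤ/15 ⊕ ℤ/15

Derivation:
rank_ℚ(R)=4; free=4−4=0
SNF(R) diag = [5, 15, 15, 15] → torsion [5, 15, 15, 15]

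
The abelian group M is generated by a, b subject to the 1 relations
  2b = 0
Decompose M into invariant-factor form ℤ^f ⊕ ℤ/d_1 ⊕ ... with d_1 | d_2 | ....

rank_ℚ(R)=1; free=2−1=1
SNF(R) diag = [2] → torsion [2]

Answer: M ≅ ℤ^1 ⊕ ℤ/2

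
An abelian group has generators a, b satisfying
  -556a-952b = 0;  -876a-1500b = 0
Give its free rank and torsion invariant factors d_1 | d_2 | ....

Answer: M ≅ ℤ/4 ⊕ ℤ/12

Derivation:
rank_ℚ(R)=2; free=2−2=0
SNF(R) diag = [4, 12] → torsion [4, 12]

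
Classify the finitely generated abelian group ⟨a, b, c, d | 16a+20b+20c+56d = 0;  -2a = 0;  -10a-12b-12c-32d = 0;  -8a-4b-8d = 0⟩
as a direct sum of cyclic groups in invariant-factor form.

rank_ℚ(R)=4; free=4−4=0
SNF(R) diag = [2, 4, 4, 8] → torsion [2, 4, 4, 8]

Answer: M ≅ ℤ/2 ⊕ ℤ/4 ⊕ ℤ/4 ⊕ ℤ/8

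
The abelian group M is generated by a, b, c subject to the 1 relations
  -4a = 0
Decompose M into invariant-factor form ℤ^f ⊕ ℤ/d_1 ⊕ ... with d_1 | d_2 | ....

Answer: M ≅ ℤ^2 ⊕ ℤ/4

Derivation:
rank_ℚ(R)=1; free=3−1=2
SNF(R) diag = [4] → torsion [4]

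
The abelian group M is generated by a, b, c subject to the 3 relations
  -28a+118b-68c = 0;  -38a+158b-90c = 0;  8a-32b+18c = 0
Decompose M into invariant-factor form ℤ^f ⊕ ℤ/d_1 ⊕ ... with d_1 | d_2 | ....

Answer: M ≅ ℤ/2 ⊕ ℤ/2 ⊕ ℤ/6

Derivation:
rank_ℚ(R)=3; free=3−3=0
SNF(R) diag = [2, 2, 6] → torsion [2, 2, 6]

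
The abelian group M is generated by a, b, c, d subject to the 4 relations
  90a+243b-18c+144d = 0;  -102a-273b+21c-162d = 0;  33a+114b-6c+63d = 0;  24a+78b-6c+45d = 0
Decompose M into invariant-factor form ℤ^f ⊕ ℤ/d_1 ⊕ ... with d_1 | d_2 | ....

Answer: M ≅ ℤ/3 ⊕ ℤ/9 ⊕ ℤ/9 ⊕ ℤ/9

Derivation:
rank_ℚ(R)=4; free=4−4=0
SNF(R) diag = [3, 9, 9, 9] → torsion [3, 9, 9, 9]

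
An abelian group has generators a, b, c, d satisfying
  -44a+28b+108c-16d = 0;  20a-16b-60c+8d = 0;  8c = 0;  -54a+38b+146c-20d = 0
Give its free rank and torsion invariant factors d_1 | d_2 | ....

Answer: M ≅ ℤ/2 ⊕ ℤ/4 ⊕ ℤ/8 ⊕ ℤ/8

Derivation:
rank_ℚ(R)=4; free=4−4=0
SNF(R) diag = [2, 4, 8, 8] → torsion [2, 4, 8, 8]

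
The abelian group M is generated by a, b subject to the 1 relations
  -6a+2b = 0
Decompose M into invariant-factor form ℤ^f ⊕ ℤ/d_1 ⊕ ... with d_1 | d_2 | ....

Answer: M ≅ ℤ^1 ⊕ ℤ/2

Derivation:
rank_ℚ(R)=1; free=2−1=1
SNF(R) diag = [2] → torsion [2]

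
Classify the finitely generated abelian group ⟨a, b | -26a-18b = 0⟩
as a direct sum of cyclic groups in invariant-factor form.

Answer: M ≅ ℤ^1 ⊕ ℤ/2

Derivation:
rank_ℚ(R)=1; free=2−1=1
SNF(R) diag = [2] → torsion [2]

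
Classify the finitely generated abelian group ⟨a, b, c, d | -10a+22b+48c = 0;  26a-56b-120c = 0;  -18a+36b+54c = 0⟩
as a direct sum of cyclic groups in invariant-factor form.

rank_ℚ(R)=3; free=4−3=1
SNF(R) diag = [2, 6, 18] → torsion [2, 6, 18]

Answer: M ≅ ℤ^1 ⊕ ℤ/2 ⊕ ℤ/6 ⊕ ℤ/18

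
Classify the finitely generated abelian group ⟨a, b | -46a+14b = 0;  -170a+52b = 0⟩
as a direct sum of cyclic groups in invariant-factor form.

Answer: M ≅ ℤ/2 ⊕ ℤ/6

Derivation:
rank_ℚ(R)=2; free=2−2=0
SNF(R) diag = [2, 6] → torsion [2, 6]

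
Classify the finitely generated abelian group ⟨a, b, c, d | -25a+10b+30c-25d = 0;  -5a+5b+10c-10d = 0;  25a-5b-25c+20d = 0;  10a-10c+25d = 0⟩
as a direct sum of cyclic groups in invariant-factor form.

rank_ℚ(R)=4; free=4−4=0
SNF(R) diag = [5, 5, 5, 15] → torsion [5, 5, 5, 15]

Answer: M ≅ ℤ/5 ⊕ ℤ/5 ⊕ ℤ/5 ⊕ ℤ/15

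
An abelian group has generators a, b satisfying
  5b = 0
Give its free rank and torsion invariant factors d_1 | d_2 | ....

Answer: M ≅ ℤ^1 ⊕ ℤ/5

Derivation:
rank_ℚ(R)=1; free=2−1=1
SNF(R) diag = [5] → torsion [5]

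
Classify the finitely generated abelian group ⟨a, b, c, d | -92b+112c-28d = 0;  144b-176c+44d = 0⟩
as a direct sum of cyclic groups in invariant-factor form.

Answer: M ≅ ℤ^2 ⊕ ℤ/4 ⊕ ℤ/4

Derivation:
rank_ℚ(R)=2; free=4−2=2
SNF(R) diag = [4, 4] → torsion [4, 4]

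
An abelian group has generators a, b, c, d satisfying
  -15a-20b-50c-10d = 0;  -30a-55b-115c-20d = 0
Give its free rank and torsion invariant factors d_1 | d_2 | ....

rank_ℚ(R)=2; free=4−2=2
SNF(R) diag = [5, 15] → torsion [5, 15]

Answer: M ≅ ℤ^2 ⊕ ℤ/5 ⊕ ℤ/15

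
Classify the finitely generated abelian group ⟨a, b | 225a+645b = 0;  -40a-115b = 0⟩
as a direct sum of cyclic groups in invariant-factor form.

rank_ℚ(R)=2; free=2−2=0
SNF(R) diag = [5, 15] → torsion [5, 15]

Answer: M ≅ ℤ/5 ⊕ ℤ/15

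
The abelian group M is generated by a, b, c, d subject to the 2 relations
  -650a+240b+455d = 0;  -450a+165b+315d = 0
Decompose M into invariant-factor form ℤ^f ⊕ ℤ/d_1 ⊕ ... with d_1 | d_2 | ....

Answer: M ≅ ℤ^2 ⊕ ℤ/5 ⊕ ℤ/15

Derivation:
rank_ℚ(R)=2; free=4−2=2
SNF(R) diag = [5, 15] → torsion [5, 15]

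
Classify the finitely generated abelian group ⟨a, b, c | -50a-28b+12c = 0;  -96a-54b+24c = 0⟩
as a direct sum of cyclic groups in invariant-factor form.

rank_ℚ(R)=2; free=3−2=1
SNF(R) diag = [2, 6] → torsion [2, 6]

Answer: M ≅ ℤ^1 ⊕ ℤ/2 ⊕ ℤ/6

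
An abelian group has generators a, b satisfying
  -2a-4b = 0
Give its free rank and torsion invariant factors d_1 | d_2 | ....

Answer: M ≅ ℤ^1 ⊕ ℤ/2

Derivation:
rank_ℚ(R)=1; free=2−1=1
SNF(R) diag = [2] → torsion [2]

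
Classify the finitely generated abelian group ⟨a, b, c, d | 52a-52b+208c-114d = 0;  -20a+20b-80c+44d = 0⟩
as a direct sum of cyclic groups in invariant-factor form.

Answer: M ≅ ℤ^2 ⊕ ℤ/2 ⊕ ℤ/4

Derivation:
rank_ℚ(R)=2; free=4−2=2
SNF(R) diag = [2, 4] → torsion [2, 4]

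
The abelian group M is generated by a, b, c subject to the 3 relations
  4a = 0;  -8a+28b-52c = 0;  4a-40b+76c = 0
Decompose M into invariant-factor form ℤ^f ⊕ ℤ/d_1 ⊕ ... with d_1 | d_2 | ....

Answer: M ≅ ℤ/4 ⊕ ℤ/4 ⊕ ℤ/12

Derivation:
rank_ℚ(R)=3; free=3−3=0
SNF(R) diag = [4, 4, 12] → torsion [4, 4, 12]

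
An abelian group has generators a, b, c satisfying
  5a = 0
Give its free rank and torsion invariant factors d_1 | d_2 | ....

rank_ℚ(R)=1; free=3−1=2
SNF(R) diag = [5] → torsion [5]

Answer: M ≅ ℤ^2 ⊕ ℤ/5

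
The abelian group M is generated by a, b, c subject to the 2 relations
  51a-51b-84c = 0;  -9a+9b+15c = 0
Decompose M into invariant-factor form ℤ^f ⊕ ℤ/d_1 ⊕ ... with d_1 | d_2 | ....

Answer: M ≅ ℤ^1 ⊕ ℤ/3 ⊕ ℤ/3

Derivation:
rank_ℚ(R)=2; free=3−2=1
SNF(R) diag = [3, 3] → torsion [3, 3]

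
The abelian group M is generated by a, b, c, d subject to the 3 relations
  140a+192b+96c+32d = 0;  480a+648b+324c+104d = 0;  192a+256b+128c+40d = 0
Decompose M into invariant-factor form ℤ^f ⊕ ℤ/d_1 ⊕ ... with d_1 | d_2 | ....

rank_ℚ(R)=3; free=4−3=1
SNF(R) diag = [4, 4, 8] → torsion [4, 4, 8]

Answer: M ≅ ℤ^1 ⊕ ℤ/4 ⊕ ℤ/4 ⊕ ℤ/8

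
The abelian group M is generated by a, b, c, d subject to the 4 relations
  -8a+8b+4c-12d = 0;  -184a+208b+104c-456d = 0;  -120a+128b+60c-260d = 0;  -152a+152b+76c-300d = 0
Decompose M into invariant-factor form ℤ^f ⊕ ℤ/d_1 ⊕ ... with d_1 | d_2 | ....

rank_ℚ(R)=4; free=4−4=0
SNF(R) diag = [4, 8, 24, 72] → torsion [4, 8, 24, 72]

Answer: M ≅ ℤ/4 ⊕ ℤ/8 ⊕ ℤ/24 ⊕ ℤ/72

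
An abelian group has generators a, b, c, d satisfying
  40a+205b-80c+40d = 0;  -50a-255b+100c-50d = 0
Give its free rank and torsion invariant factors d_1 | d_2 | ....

Answer: M ≅ ℤ^2 ⊕ ℤ/5 ⊕ ℤ/10

Derivation:
rank_ℚ(R)=2; free=4−2=2
SNF(R) diag = [5, 10] → torsion [5, 10]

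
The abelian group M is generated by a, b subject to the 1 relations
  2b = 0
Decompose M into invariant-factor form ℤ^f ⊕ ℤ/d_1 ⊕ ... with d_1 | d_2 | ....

Answer: M ≅ ℤ^1 ⊕ ℤ/2

Derivation:
rank_ℚ(R)=1; free=2−1=1
SNF(R) diag = [2] → torsion [2]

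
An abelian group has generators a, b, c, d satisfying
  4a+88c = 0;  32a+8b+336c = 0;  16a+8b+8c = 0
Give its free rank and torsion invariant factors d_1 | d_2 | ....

Answer: M ≅ ℤ^1 ⊕ ℤ/4 ⊕ ℤ/8 ⊕ ℤ/24

Derivation:
rank_ℚ(R)=3; free=4−3=1
SNF(R) diag = [4, 8, 24] → torsion [4, 8, 24]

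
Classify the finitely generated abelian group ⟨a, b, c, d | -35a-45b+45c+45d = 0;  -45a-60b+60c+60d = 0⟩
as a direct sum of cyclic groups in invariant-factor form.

rank_ℚ(R)=2; free=4−2=2
SNF(R) diag = [5, 15] → torsion [5, 15]

Answer: M ≅ ℤ^2 ⊕ ℤ/5 ⊕ ℤ/15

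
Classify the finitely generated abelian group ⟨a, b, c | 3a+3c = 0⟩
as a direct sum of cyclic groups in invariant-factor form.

rank_ℚ(R)=1; free=3−1=2
SNF(R) diag = [3] → torsion [3]

Answer: M ≅ ℤ^2 ⊕ ℤ/3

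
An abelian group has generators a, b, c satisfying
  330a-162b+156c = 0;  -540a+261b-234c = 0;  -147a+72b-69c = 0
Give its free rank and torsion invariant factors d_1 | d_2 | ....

Answer: M ≅ ℤ/3 ⊕ ℤ/9 ⊕ ℤ/18

Derivation:
rank_ℚ(R)=3; free=3−3=0
SNF(R) diag = [3, 9, 18] → torsion [3, 9, 18]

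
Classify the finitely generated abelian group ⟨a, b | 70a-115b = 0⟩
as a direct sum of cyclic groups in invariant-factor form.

Answer: M ≅ ℤ^1 ⊕ ℤ/5

Derivation:
rank_ℚ(R)=1; free=2−1=1
SNF(R) diag = [5] → torsion [5]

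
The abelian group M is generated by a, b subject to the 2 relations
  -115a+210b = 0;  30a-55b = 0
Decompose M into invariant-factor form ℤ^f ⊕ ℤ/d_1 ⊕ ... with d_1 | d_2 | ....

Answer: M ≅ ℤ/5 ⊕ ℤ/5

Derivation:
rank_ℚ(R)=2; free=2−2=0
SNF(R) diag = [5, 5] → torsion [5, 5]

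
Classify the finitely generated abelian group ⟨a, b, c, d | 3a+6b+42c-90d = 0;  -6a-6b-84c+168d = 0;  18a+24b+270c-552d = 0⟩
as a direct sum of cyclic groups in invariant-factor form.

rank_ℚ(R)=3; free=4−3=1
SNF(R) diag = [3, 6, 18] → torsion [3, 6, 18]

Answer: M ≅ ℤ^1 ⊕ ℤ/3 ⊕ ℤ/6 ⊕ ℤ/18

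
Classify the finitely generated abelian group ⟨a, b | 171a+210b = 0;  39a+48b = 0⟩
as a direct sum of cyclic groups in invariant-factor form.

rank_ℚ(R)=2; free=2−2=0
SNF(R) diag = [3, 6] → torsion [3, 6]

Answer: M ≅ ℤ/3 ⊕ ℤ/6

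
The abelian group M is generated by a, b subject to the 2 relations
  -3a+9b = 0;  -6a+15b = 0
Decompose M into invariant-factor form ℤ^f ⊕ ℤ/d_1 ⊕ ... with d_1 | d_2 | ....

Answer: M ≅ ℤ/3 ⊕ ℤ/3

Derivation:
rank_ℚ(R)=2; free=2−2=0
SNF(R) diag = [3, 3] → torsion [3, 3]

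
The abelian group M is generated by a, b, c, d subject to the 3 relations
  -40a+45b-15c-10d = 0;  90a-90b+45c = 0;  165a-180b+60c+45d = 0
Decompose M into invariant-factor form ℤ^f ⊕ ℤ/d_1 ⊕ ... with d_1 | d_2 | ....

rank_ℚ(R)=3; free=4−3=1
SNF(R) diag = [5, 15, 45] → torsion [5, 15, 45]

Answer: M ≅ ℤ^1 ⊕ ℤ/5 ⊕ ℤ/15 ⊕ ℤ/45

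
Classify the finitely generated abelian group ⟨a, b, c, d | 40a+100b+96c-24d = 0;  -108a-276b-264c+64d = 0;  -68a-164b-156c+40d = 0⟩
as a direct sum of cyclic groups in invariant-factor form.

Answer: M ≅ ℤ^1 ⊕ ℤ/4 ⊕ ℤ/4 ⊕ ℤ/12

Derivation:
rank_ℚ(R)=3; free=4−3=1
SNF(R) diag = [4, 4, 12] → torsion [4, 4, 12]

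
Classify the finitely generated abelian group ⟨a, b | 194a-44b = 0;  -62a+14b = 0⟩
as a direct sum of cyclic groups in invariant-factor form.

rank_ℚ(R)=2; free=2−2=0
SNF(R) diag = [2, 6] → torsion [2, 6]

Answer: M ≅ ℤ/2 ⊕ ℤ/6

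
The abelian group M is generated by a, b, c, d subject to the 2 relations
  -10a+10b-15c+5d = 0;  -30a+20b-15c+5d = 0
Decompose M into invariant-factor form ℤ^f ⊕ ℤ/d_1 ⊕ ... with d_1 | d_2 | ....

Answer: M ≅ ℤ^2 ⊕ ℤ/5 ⊕ ℤ/10

Derivation:
rank_ℚ(R)=2; free=4−2=2
SNF(R) diag = [5, 10] → torsion [5, 10]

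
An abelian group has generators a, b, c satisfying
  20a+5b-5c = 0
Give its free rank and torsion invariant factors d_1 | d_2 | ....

Answer: M ≅ ℤ^2 ⊕ ℤ/5

Derivation:
rank_ℚ(R)=1; free=3−1=2
SNF(R) diag = [5] → torsion [5]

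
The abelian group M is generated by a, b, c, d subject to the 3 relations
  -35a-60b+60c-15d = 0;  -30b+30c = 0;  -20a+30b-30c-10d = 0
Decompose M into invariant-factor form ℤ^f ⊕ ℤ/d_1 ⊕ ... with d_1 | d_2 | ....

rank_ℚ(R)=3; free=4−3=1
SNF(R) diag = [5, 10, 30] → torsion [5, 10, 30]

Answer: M ≅ ℤ^1 ⊕ ℤ/5 ⊕ ℤ/10 ⊕ ℤ/30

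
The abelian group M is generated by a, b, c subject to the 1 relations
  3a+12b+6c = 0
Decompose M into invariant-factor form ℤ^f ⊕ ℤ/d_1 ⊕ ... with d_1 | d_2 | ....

Answer: M ≅ ℤ^2 ⊕ ℤ/3

Derivation:
rank_ℚ(R)=1; free=3−1=2
SNF(R) diag = [3] → torsion [3]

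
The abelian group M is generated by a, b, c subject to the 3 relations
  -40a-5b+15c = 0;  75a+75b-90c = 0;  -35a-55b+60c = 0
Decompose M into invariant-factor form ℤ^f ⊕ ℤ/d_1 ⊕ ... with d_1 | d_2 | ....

Answer: M ≅ ℤ/5 ⊕ ℤ/15 ⊕ ℤ/30

Derivation:
rank_ℚ(R)=3; free=3−3=0
SNF(R) diag = [5, 15, 30] → torsion [5, 15, 30]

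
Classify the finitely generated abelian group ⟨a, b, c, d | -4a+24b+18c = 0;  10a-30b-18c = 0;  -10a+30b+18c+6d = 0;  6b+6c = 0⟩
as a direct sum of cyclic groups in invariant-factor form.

rank_ℚ(R)=4; free=4−4=0
SNF(R) diag = [2, 6, 6, 6] → torsion [2, 6, 6, 6]

Answer: M ≅ ℤ/2 ⊕ ℤ/6 ⊕ ℤ/6 ⊕ ℤ/6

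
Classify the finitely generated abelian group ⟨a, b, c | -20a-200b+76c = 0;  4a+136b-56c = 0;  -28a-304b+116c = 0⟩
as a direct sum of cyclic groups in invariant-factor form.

Answer: M ≅ ℤ/4 ⊕ ℤ/12 ⊕ ℤ/24

Derivation:
rank_ℚ(R)=3; free=3−3=0
SNF(R) diag = [4, 12, 24] → torsion [4, 12, 24]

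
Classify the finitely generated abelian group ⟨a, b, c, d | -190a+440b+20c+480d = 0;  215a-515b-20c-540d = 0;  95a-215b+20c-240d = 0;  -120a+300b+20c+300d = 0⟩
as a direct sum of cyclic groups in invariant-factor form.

rank_ℚ(R)=4; free=4−4=0
SNF(R) diag = [5, 10, 20, 60] → torsion [5, 10, 20, 60]

Answer: M ≅ ℤ/5 ⊕ ℤ/10 ⊕ ℤ/20 ⊕ ℤ/60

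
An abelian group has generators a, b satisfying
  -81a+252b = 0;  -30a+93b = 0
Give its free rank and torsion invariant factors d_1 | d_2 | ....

Answer: M ≅ ℤ/3 ⊕ ℤ/9

Derivation:
rank_ℚ(R)=2; free=2−2=0
SNF(R) diag = [3, 9] → torsion [3, 9]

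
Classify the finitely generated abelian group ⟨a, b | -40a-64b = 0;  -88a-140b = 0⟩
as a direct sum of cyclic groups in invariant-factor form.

Answer: M ≅ ℤ/4 ⊕ ℤ/8

Derivation:
rank_ℚ(R)=2; free=2−2=0
SNF(R) diag = [4, 8] → torsion [4, 8]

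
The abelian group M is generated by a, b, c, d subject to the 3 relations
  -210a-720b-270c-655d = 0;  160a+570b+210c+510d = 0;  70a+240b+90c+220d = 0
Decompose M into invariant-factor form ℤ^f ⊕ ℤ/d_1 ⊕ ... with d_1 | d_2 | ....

Answer: M ≅ ℤ^1 ⊕ ℤ/5 ⊕ ℤ/10 ⊕ ℤ/30

Derivation:
rank_ℚ(R)=3; free=4−3=1
SNF(R) diag = [5, 10, 30] → torsion [5, 10, 30]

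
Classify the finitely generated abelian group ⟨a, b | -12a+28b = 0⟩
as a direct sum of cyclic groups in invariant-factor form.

Answer: M ≅ ℤ^1 ⊕ ℤ/4

Derivation:
rank_ℚ(R)=1; free=2−1=1
SNF(R) diag = [4] → torsion [4]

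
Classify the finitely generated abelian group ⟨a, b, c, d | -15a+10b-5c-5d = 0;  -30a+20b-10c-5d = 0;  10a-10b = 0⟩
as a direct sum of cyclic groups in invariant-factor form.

rank_ℚ(R)=3; free=4−3=1
SNF(R) diag = [5, 5, 10] → torsion [5, 5, 10]

Answer: M ≅ ℤ^1 ⊕ ℤ/5 ⊕ ℤ/5 ⊕ ℤ/10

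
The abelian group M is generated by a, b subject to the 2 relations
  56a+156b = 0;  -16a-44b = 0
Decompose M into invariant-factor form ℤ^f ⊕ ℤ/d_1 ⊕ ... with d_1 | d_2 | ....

Answer: M ≅ ℤ/4 ⊕ ℤ/8

Derivation:
rank_ℚ(R)=2; free=2−2=0
SNF(R) diag = [4, 8] → torsion [4, 8]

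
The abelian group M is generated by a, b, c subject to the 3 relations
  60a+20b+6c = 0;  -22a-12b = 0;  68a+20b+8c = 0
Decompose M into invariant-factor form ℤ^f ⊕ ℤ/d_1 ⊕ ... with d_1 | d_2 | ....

rank_ℚ(R)=3; free=3−3=0
SNF(R) diag = [2, 2, 4] → torsion [2, 2, 4]

Answer: M ≅ ℤ/2 ⊕ ℤ/2 ⊕ ℤ/4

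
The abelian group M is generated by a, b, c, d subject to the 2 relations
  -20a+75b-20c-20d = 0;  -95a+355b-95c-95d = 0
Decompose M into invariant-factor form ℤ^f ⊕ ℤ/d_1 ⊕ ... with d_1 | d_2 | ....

Answer: M ≅ ℤ^2 ⊕ ℤ/5 ⊕ ℤ/5

Derivation:
rank_ℚ(R)=2; free=4−2=2
SNF(R) diag = [5, 5] → torsion [5, 5]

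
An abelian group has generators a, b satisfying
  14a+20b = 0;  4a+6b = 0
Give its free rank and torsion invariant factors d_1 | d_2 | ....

Answer: M ≅ ℤ/2 ⊕ ℤ/2

Derivation:
rank_ℚ(R)=2; free=2−2=0
SNF(R) diag = [2, 2] → torsion [2, 2]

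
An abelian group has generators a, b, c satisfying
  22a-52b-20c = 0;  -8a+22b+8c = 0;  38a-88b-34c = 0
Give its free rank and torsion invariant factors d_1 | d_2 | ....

rank_ℚ(R)=3; free=3−3=0
SNF(R) diag = [2, 2, 2] → torsion [2, 2, 2]

Answer: M ≅ ℤ/2 ⊕ ℤ/2 ⊕ ℤ/2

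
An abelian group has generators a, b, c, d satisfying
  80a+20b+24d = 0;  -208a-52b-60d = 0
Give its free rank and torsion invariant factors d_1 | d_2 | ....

rank_ℚ(R)=2; free=4−2=2
SNF(R) diag = [4, 12] → torsion [4, 12]

Answer: M ≅ ℤ^2 ⊕ ℤ/4 ⊕ ℤ/12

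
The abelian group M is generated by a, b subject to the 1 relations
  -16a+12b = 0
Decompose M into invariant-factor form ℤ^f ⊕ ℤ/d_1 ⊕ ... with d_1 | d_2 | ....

rank_ℚ(R)=1; free=2−1=1
SNF(R) diag = [4] → torsion [4]

Answer: M ≅ ℤ^1 ⊕ ℤ/4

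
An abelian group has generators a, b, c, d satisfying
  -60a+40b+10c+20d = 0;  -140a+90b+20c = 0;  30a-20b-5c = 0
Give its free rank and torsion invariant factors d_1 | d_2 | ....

rank_ℚ(R)=3; free=4−3=1
SNF(R) diag = [5, 10, 20] → torsion [5, 10, 20]

Answer: M ≅ ℤ^1 ⊕ ℤ/5 ⊕ ℤ/10 ⊕ ℤ/20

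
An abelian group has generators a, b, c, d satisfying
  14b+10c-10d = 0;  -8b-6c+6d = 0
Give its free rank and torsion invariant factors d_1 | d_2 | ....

Answer: M ≅ ℤ^2 ⊕ ℤ/2 ⊕ ℤ/2

Derivation:
rank_ℚ(R)=2; free=4−2=2
SNF(R) diag = [2, 2] → torsion [2, 2]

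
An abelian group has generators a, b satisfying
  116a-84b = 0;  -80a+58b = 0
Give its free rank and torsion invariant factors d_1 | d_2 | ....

rank_ℚ(R)=2; free=2−2=0
SNF(R) diag = [2, 4] → torsion [2, 4]

Answer: M ≅ ℤ/2 ⊕ ℤ/4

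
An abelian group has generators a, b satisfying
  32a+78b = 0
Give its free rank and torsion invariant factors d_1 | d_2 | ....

Answer: M ≅ ℤ^1 ⊕ ℤ/2

Derivation:
rank_ℚ(R)=1; free=2−1=1
SNF(R) diag = [2] → torsion [2]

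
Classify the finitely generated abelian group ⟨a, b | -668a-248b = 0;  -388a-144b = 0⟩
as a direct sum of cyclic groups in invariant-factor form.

Answer: M ≅ ℤ/4 ⊕ ℤ/8

Derivation:
rank_ℚ(R)=2; free=2−2=0
SNF(R) diag = [4, 8] → torsion [4, 8]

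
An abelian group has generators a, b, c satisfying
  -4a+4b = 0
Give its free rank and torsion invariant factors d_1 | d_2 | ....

Answer: M ≅ ℤ^2 ⊕ ℤ/4

Derivation:
rank_ℚ(R)=1; free=3−1=2
SNF(R) diag = [4] → torsion [4]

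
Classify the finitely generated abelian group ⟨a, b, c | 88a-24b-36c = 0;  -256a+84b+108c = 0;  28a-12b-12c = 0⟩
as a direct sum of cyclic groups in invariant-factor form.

Answer: M ≅ ℤ/4 ⊕ ℤ/12 ⊕ ℤ/12

Derivation:
rank_ℚ(R)=3; free=3−3=0
SNF(R) diag = [4, 12, 12] → torsion [4, 12, 12]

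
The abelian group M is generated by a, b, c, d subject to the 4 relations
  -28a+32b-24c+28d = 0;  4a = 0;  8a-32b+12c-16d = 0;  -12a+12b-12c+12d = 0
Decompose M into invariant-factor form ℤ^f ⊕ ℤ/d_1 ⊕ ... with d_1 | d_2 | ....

rank_ℚ(R)=4; free=4−4=0
SNF(R) diag = [4, 4, 12, 12] → torsion [4, 4, 12, 12]

Answer: M ≅ ℤ/4 ⊕ ℤ/4 ⊕ ℤ/12 ⊕ ℤ/12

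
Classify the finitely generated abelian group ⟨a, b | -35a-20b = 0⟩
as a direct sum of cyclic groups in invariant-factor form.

Answer: M ≅ ℤ^1 ⊕ ℤ/5

Derivation:
rank_ℚ(R)=1; free=2−1=1
SNF(R) diag = [5] → torsion [5]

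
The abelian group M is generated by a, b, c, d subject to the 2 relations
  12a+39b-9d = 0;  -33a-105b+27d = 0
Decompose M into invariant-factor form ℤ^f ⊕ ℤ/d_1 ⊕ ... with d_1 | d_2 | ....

rank_ℚ(R)=2; free=4−2=2
SNF(R) diag = [3, 9] → torsion [3, 9]

Answer: M ≅ ℤ^2 ⊕ ℤ/3 ⊕ ℤ/9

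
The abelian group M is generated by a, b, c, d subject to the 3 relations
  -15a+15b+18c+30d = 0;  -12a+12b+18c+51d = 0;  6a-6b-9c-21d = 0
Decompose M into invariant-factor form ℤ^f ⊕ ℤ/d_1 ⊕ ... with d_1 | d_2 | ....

rank_ℚ(R)=3; free=4−3=1
SNF(R) diag = [3, 9, 9] → torsion [3, 9, 9]

Answer: M ≅ ℤ^1 ⊕ ℤ/3 ⊕ ℤ/9 ⊕ ℤ/9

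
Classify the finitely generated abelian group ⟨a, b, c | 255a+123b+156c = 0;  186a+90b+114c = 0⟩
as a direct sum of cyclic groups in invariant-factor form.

Answer: M ≅ ℤ^1 ⊕ ℤ/3 ⊕ ℤ/6

Derivation:
rank_ℚ(R)=2; free=3−2=1
SNF(R) diag = [3, 6] → torsion [3, 6]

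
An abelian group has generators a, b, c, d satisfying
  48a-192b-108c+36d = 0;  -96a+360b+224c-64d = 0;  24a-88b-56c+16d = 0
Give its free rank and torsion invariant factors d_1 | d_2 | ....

Answer: M ≅ ℤ^1 ⊕ ℤ/4 ⊕ ℤ/8 ⊕ ℤ/24

Derivation:
rank_ℚ(R)=3; free=4−3=1
SNF(R) diag = [4, 8, 24] → torsion [4, 8, 24]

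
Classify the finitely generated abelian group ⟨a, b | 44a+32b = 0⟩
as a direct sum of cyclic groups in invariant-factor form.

rank_ℚ(R)=1; free=2−1=1
SNF(R) diag = [4] → torsion [4]

Answer: M ≅ ℤ^1 ⊕ ℤ/4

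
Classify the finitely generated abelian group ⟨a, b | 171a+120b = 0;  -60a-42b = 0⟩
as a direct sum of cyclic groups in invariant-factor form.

rank_ℚ(R)=2; free=2−2=0
SNF(R) diag = [3, 6] → torsion [3, 6]

Answer: M ≅ ℤ/3 ⊕ ℤ/6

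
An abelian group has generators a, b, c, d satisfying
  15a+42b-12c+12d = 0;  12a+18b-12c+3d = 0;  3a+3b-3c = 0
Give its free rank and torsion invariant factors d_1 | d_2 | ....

Answer: M ≅ ℤ^1 ⊕ ℤ/3 ⊕ ℤ/3 ⊕ ℤ/3

Derivation:
rank_ℚ(R)=3; free=4−3=1
SNF(R) diag = [3, 3, 3] → torsion [3, 3, 3]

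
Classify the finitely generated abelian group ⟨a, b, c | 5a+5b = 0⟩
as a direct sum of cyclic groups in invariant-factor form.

Answer: M ≅ ℤ^2 ⊕ ℤ/5

Derivation:
rank_ℚ(R)=1; free=3−1=2
SNF(R) diag = [5] → torsion [5]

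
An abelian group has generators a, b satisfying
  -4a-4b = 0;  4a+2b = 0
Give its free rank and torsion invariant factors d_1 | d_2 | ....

Answer: M ≅ ℤ/2 ⊕ ℤ/4

Derivation:
rank_ℚ(R)=2; free=2−2=0
SNF(R) diag = [2, 4] → torsion [2, 4]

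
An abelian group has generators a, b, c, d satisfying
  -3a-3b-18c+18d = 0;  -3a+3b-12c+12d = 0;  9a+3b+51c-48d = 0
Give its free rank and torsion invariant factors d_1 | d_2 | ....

rank_ℚ(R)=3; free=4−3=1
SNF(R) diag = [3, 3, 6] → torsion [3, 3, 6]

Answer: M ≅ ℤ^1 ⊕ ℤ/3 ⊕ ℤ/3 ⊕ ℤ/6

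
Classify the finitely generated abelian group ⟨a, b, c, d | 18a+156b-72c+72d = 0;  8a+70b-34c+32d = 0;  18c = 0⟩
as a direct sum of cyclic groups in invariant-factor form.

Answer: M ≅ ℤ^1 ⊕ ℤ/2 ⊕ ℤ/6 ⊕ ℤ/18

Derivation:
rank_ℚ(R)=3; free=4−3=1
SNF(R) diag = [2, 6, 18] → torsion [2, 6, 18]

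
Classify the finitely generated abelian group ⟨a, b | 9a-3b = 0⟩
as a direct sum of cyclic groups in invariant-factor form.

rank_ℚ(R)=1; free=2−1=1
SNF(R) diag = [3] → torsion [3]

Answer: M ≅ ℤ^1 ⊕ ℤ/3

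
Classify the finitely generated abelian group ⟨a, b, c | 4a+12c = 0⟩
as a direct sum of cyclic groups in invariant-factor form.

rank_ℚ(R)=1; free=3−1=2
SNF(R) diag = [4] → torsion [4]

Answer: M ≅ ℤ^2 ⊕ ℤ/4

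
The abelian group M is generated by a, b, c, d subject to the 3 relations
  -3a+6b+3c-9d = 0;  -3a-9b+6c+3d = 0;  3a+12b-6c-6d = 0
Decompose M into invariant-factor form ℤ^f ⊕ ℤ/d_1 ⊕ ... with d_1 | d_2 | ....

Answer: M ≅ ℤ^1 ⊕ ℤ/3 ⊕ ℤ/3 ⊕ ℤ/3

Derivation:
rank_ℚ(R)=3; free=4−3=1
SNF(R) diag = [3, 3, 3] → torsion [3, 3, 3]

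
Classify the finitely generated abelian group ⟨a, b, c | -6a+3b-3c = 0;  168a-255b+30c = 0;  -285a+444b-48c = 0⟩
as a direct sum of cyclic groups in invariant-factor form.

Answer: M ≅ ℤ/3 ⊕ ℤ/9 ⊕ ℤ/27

Derivation:
rank_ℚ(R)=3; free=3−3=0
SNF(R) diag = [3, 9, 27] → torsion [3, 9, 27]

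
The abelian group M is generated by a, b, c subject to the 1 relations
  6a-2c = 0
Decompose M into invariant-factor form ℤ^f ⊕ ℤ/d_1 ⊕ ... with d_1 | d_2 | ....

rank_ℚ(R)=1; free=3−1=2
SNF(R) diag = [2] → torsion [2]

Answer: M ≅ ℤ^2 ⊕ ℤ/2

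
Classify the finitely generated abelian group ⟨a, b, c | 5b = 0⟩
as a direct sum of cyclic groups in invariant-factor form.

Answer: M ≅ ℤ^2 ⊕ ℤ/5

Derivation:
rank_ℚ(R)=1; free=3−1=2
SNF(R) diag = [5] → torsion [5]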